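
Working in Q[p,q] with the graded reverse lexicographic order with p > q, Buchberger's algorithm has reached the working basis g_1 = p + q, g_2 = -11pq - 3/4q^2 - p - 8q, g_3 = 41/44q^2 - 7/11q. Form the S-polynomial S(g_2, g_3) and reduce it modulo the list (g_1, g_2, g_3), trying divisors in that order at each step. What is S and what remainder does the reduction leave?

lcm(LM(g_2), LM(g_3)) = pq^2.
S = (lcm/LT(g_2))·g_2 − (lcm/LT(g_3))·g_3 = 3/44q^3 + 349/451pq + 8/11q^2.
Reduce S modulo (g_1, g_2, g_3) in that order:
  leading term q^3: subtract (3/41q)·g_3 from 3/44q^3 + 349/451pq + 8/11q^2 → 349/451pq + 349/451q^2
  leading term pq: subtract (349/451q)·g_1 from 349/451pq + 349/451q^2 → 0
The remainder is 0, so this S-polynomial contributes no new basis element.

S(g_2, g_3) = 3/44q^3 + 349/451pq + 8/11q^2; remainder on division = 0.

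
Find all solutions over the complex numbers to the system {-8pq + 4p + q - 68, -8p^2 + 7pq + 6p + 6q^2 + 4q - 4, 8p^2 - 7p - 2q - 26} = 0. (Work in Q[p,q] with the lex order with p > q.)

Compute a lex Gröbner basis by Buchberger's algorithm.
f_1 = -8pq + 4p + q - 68, LT = pq.
f_2 = -8p^2 + 7pq + 6p + 6q^2 + 4q - 4, LT = p^2.
f_3 = 8p^2 - 7p - 2q - 26, LT = p^2.

S(f_1,f_2): lcm = p^2q. S = -1/2p^2 + 7/8pq^2 + 5/8pq + 17/2p + 3/4q^3 + 1/2q^2 - 1/2q.
  leading term p^2: subtract (1/16)·f_2 from -1/2p^2 + 7/8pq^2 + 5/8pq + 17/2p + 3/4q^3 + 1/2q^2 - 1/2q → 7/8pq^2 + 3/16pq + 65/8p + 3/4q^3 + 1/8q^2 - 3/4q + 1/4
  leading term pq^2: subtract (-7/64q)·f_1 from 7/8pq^2 + 3/16pq + 65/8p + 3/4q^3 + 1/8q^2 - 3/4q + 1/4 → 5/8pq + 65/8p + 3/4q^3 + 15/64q^2 - 131/16q + 1/4
  leading term pq: subtract (-5/64)·f_1 from 5/8pq + 65/8p + 3/4q^3 + 15/64q^2 - 131/16q + 1/4 → 135/16p + 3/4q^3 + 15/64q^2 - 519/64q - 81/16
  leading term p: no divisor's leading term divides it; move 135/16p to the remainder.
  leading term q^3: no divisor's leading term divides it; move 3/4q^3 to the remainder.
  leading term q^2: no divisor's leading term divides it; move 15/64q^2 to the remainder.
  leading term q: no divisor's leading term divides it; move -519/64q to the remainder.
  leading term 1: no divisor's leading term divides it; move -81/16 to the remainder.
  remainder 135/16p + 3/4q^3 + 15/64q^2 - 519/64q - 81/16 ≠ 0; add h_4 = 135/16p + 3/4q^3 + 15/64q^2 - 519/64q - 81/16 to the basis.

S(f_1,f_3): lcm = p^2q. S = -1/2p^2 + 3/4pq + 17/2p + 1/4q^2 + 13/4q.
  leading term p^2: subtract (1/16)·f_2 from -1/2p^2 + 3/4pq + 17/2p + 1/4q^2 + 13/4q → 5/16pq + 65/8p - 1/8q^2 + 3q + 1/4
  leading term pq: subtract (-5/128)·f_1 from 5/16pq + 65/8p - 1/8q^2 + 3q + 1/4 → 265/32p - 1/8q^2 + 389/128q - 77/32
  leading term p: subtract (53/54)·h_4 from 265/32p - 1/8q^2 + 389/128q - 77/32 → -53/72q^3 - 409/1152q^2 + 6335/576q + 41/16
  leading term q^3: no divisor's leading term divides it; move -53/72q^3 to the remainder.
  leading term q^2: no divisor's leading term divides it; move -409/1152q^2 to the remainder.
  leading term q: no divisor's leading term divides it; move 6335/576q to the remainder.
  leading term 1: no divisor's leading term divides it; move 41/16 to the remainder.
  remainder -53/72q^3 - 409/1152q^2 + 6335/576q + 41/16 ≠ 0; add h_5 = -53/72q^3 - 409/1152q^2 + 6335/576q + 41/16 to the basis.

S(f_2,f_3): lcm = p^2. S = -7/8pq + 1/8p - 3/4q^2 - 1/4q + 15/4.
  leading term pq: subtract (7/64)·f_1 from -7/8pq + 1/8p - 3/4q^2 - 1/4q + 15/4 → -5/16p - 3/4q^2 - 23/64q + 179/16
  leading term p: subtract (-1/27)·h_4 from -5/16p - 3/4q^2 - 23/64q + 179/16 → 1/36q^3 - 427/576q^2 - 95/144q + 11
  leading term q^3: subtract (-2/53)·h_5 from 1/36q^3 - 427/576q^2 - 95/144q + 11 → -40/53q^2 - 415/1696q + 4705/424
  leading term q^2: no divisor's leading term divides it; move -40/53q^2 to the remainder.
  leading term q: no divisor's leading term divides it; move -415/1696q to the remainder.
  leading term 1: no divisor's leading term divides it; move 4705/424 to the remainder.
  remainder -40/53q^2 - 415/1696q + 4705/424 ≠ 0; add h_6 = -40/53q^2 - 415/1696q + 4705/424 to the basis.

S(f_1,h_4): lcm = pq. S = -1/2p - 4/45q^4 - 1/36q^3 + 173/180q^2 + 19/40q + 17/2.
  leading term p: subtract (-8/135)·h_4 from -1/2p - 4/45q^4 - 1/36q^3 + 173/180q^2 + 19/40q + 17/2 → -4/45q^4 + 1/60q^3 + 39/40q^2 - 1/180q + 41/5
  leading term q^4: subtract (32/265q)·h_5 from -4/45q^4 + 1/60q^3 + 39/40q^2 - 1/180q + 41/5 → 142/2385q^3 - 6737/19080q^2 - 601/1908q + 41/5
  leading term q^3: subtract (-1136/14045)·h_5 from 142/2385q^3 - 6737/19080q^2 - 601/1908q + 41/5 → -2145/5618q^2 + 1614/2809q + 23616/2809
  leading term q^2: subtract (429/848)·h_6 from -2145/5618q^2 + 1614/2809q + 23616/2809 → 18951/27136q + 18951/6784
  leading term q: no divisor's leading term divides it; move 18951/27136q to the remainder.
  leading term 1: no divisor's leading term divides it; move 18951/6784 to the remainder.
  remainder 18951/27136q + 18951/6784 ≠ 0; add h_7 = 18951/27136q + 18951/6784 to the basis.

The other S-polynomials (S(f_2,h_4), S(f_3,h_4), S(f_1,h_5), S(f_2,h_5), S(f_3,h_5), S(h_4,h_5), S(f_1,h_6), S(f_2,h_6), S(f_3,h_6), S(h_4,h_6), S(h_5,h_6), S(f_1,h_7), S(f_2,h_7), S(f_3,h_7), S(h_4,h_7), S(h_5,h_7), S(h_6,h_7)) all reduce to 0 modulo the current basis, so we have a Gröbner basis.
Inter-reduce: drop elements whose leading term is divisible by another's, tail-reduce, and make monic.
Reduced Gröbner basis: {p - 2, q + 4}.

Elimination: the polynomial q + 4 lies in the elimination ideal for q, so q ∈ {-4}. For each such q, the remaining basis elements (now univariate) give the rest of the solution.
  q = -4: the earlier basis element becomes p - 2 = 0, giving p = 2 — point (2, -4).

{(2, -4)}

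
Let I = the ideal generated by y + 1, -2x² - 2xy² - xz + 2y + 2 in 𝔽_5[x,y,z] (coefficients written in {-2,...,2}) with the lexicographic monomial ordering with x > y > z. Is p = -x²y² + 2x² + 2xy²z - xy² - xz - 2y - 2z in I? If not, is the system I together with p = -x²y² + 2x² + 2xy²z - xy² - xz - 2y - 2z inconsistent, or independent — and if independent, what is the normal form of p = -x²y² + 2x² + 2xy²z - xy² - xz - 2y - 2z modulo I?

-x²y² + 2x² + 2xy²z - xy² - xz - 2y - 2z is independent of I; its normal form modulo I is -2xz - 2x - 2z + 2.

First compute the reduced Gröbner basis of I by Buchberger's algorithm.
f_1 = y + 1, LT = y.
f_2 = -2x² - 2xy² - xz + 2y + 2, LT = x².

The S-polynomials (S(f_1,f_2)) all reduce to 0 modulo the current basis, so we have a Gröbner basis.
Inter-reduce: drop elements whose leading term is divisible by another's, tail-reduce, and make monic.
Reduced Gröbner basis: {x² - 2xz + x, y + 1}.
Label its elements g_1 = x² - 2xz + x, g_2 = y + 1.

Reduce p = -x²y² + 2x² + 2xy²z - xy² - xz - 2y - 2z modulo G:
  leading term x²y²: subtract (-y²)·g_1 from -x²y² + 2x² + 2xy²z - xy² - xz - 2y - 2z → 2x² - xz - 2y - 2z
  leading term x²: subtract (2)·g_1 from 2x² - xz - 2y - 2z → -2xz - 2x - 2y - 2z
  leading term xz: no divisor's leading term divides it; move -2xz to the remainder.
  leading term x: no divisor's leading term divides it; move -2x to the remainder.
  leading term y: subtract (-2)·g_2 from -2y - 2z → -2z + 2
  leading term z: no divisor's leading term divides it; move -2z to the remainder.
  leading term 1: no divisor's leading term divides it; move 2 to the remainder.
  normal form = -2xz - 2x - 2z + 2.
The normal form is nonzero, so p ∉ I. Since p minus its normal form lies in I, I + (p) = I + (r) where r = -2xz - 2x - 2z + 2; decide whether this ideal is the whole ring.
Run Buchberger on G together with r (pairs among the g_i already reduce to 0 since G is a Gröbner basis):
g_1 = x² - 2xz + x, LT = x².
g_2 = y + 1, LT = y.
r = -2xz - 2x - 2z + 2, LT = xz.

S(g_1,r): lcm = x²z. S = -x² - 2xz² + x.
  reduce S modulo (g_1, g_2, r):
  remainder 2x + 2z² - 2z ≠ 0; add m_4 = 2x + 2z² - 2z to the basis.

S(r,m_4): lcm = xz. S = x - z³ + z² + z - 1.
  reduce S modulo (g_1, g_2, r, m_4):
  remainder -z³ + 2z - 1 ≠ 0; add m_5 = -z³ + 2z - 1 to the basis.

The other S-polynomials (S(g_1,g_2), S(g_2,r), S(g_1,m_4), S(g_2,m_4), S(g_1,m_5), S(g_2,m_5), S(r,m_5), S(m_4,m_5)) all reduce to 0 modulo the current basis, so we have a Gröbner basis.
Inter-reduce: drop elements whose leading term is divisible by another's, tail-reduce, and make monic.
Reduced Gröbner basis: {x + z² - z, y + 1, z³ - 2z + 1}.
The reduced Gröbner basis of I + (p) is {x + z² - z, y + 1, z³ - 2z + 1} ≠ {1}, a proper ideal, so the enlarged system stays consistent: p is independent of I, with normal form -2xz - 2x - 2z + 2.

The remainder on division by a Gröbner basis is unique — it is the normal form.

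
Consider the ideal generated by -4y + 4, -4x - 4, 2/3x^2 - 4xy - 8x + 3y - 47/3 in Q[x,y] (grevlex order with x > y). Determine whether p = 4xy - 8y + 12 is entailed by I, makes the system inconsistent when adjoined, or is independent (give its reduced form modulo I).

4xy - 8y + 12 lies in I (it reduces to 0).

First compute the reduced Gröbner basis of I by Buchberger's algorithm.
f_1 = -4y + 4, LT = y.
f_2 = -4x - 4, LT = x.
f_3 = 2/3x^2 - 4xy - 8x + 3y - 47/3, LT = x^2.

The S-polynomials (S(f_1,f_2), S(f_1,f_3), S(f_2,f_3)) all reduce to 0 modulo the current basis, so we have a Gröbner basis.
Inter-reduce: drop elements whose leading term is divisible by another's, tail-reduce, and make monic.
Reduced Gröbner basis: {x + 1, y - 1}.
Label its elements g_1 = x + 1, g_2 = y - 1.

Reduce p = 4xy - 8y + 12 modulo G:
  leading term xy: subtract (4y)·g_1 from 4xy - 8y + 12 → -12y + 12
  leading term y: subtract (-12)·g_2 from -12y + 12 → 0
  normal form = 0.
Since the normal form is 0, p ∈ I.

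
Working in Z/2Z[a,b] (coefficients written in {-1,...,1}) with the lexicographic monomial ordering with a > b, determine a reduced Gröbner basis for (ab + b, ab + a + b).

The reduced Gröbner basis is the canonical form of the ideal for this ordering.

f_1 = ab + b, LT = ab.
f_2 = ab + a + b, LT = ab.

S(f_1,f_2): lcm = ab. S = a.
  leading term a: no divisor's leading term divides it; move a to the remainder.
  remainder a ≠ 0; add g_3 = a to the basis.

S(f_1,g_3): lcm = ab. S = b.
  leading term b: no divisor's leading term divides it; move b to the remainder.
  remainder b ≠ 0; add g_4 = b to the basis.

S(f_2,g_3): lcm = ab. S = a + b.
  leading term a: subtract (1)·g_3 from a + b → b
  leading term b: subtract (1)·g_4 from b → 0
  remainder 0.

S(f_1,g_4): lcm = ab. S = b.
  leading term b: subtract (1)·g_4 from b → 0
  remainder 0.

S(f_2,g_4): lcm = ab. S = a + b.
  leading term a: subtract (1)·g_3 from a + b → b
  leading term b: subtract (1)·g_4 from b → 0
  remainder 0.

S(g_3,g_4): leading monomials are coprime, so the S-polynomial reduces to 0 (Buchberger's first criterion).
Every S-polynomial of the final basis reduces to 0, so we have a Gröbner basis.
Inter-reduce: drop elements whose leading term is divisible by another's, tail-reduce, and make monic.

G = {a, b}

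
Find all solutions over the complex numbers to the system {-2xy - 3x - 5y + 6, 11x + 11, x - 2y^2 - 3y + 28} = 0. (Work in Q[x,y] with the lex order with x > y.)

{(-1, 3)}

Compute a lex Gröbner basis by Buchberger's algorithm.
f_1 = -2xy - 3x - 5y + 6, LT = xy.
f_2 = 11x + 11, LT = x.
f_3 = x - 2y^2 - 3y + 28, LT = x.

S(f_1,f_2): lcm = xy. S = 3/2x + 3/2y - 3.
  reduce S modulo (f_1, f_2, f_3):
  remainder 3/2y - 9/2 ≠ 0; add h_4 = 3/2y - 9/2 to the basis.

The other S-polynomials (S(f_1,f_3), S(f_2,f_3), S(f_1,h_4), S(f_2,h_4), S(f_3,h_4)) all reduce to 0 modulo the current basis, so we have a Gröbner basis.
Inter-reduce: drop elements whose leading term is divisible by another's, tail-reduce, and make monic.
Reduced Gröbner basis: {x + 1, y - 3}.

Since the basis is lex-ordered, y - 3 is univariate in y. Its roots are {3}. Back-substituting each root into the other basis elements fixes the other coordinates.
  y = 3: the earlier basis element becomes x + 1 = 0, giving x = -1 — point (-1, 3).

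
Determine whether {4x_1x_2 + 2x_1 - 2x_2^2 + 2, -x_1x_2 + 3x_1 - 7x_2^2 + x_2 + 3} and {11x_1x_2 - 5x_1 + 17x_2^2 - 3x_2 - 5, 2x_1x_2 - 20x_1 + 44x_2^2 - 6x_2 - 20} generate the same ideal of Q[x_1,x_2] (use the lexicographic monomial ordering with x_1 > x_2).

Yes, the ideals are equal.

Equality of ideals is decidable: compute both reduced Gröbner bases (unique for the ordering) and check whether they agree.
Buchberger on the first generating set:
f_1 = 4x_1x_2 + 2x_1 - 2x_2^2 + 2, LT = x_1x_2.
f_2 = -x_1x_2 + 3x_1 - 7x_2^2 + x_2 + 3, LT = x_1x_2.

S(f_1,f_2): lcm = x_1x_2. S = 7/2x_1 - 15/2x_2^2 + x_2 + 7/2.
  reduce S modulo (f_1, f_2):
  remainder 7/2x_1 - 15/2x_2^2 + x_2 + 7/2 ≠ 0; add g_3 = 7/2x_1 - 15/2x_2^2 + x_2 + 7/2 to the basis.

S(f_1,g_3): lcm = x_1x_2. S = 1/2x_1 + 15/7x_2^3 - 11/14x_2^2 - x_2 + 1/2.
  reduce S modulo (f_1, f_2, g_3):
  remainder 15/7x_2^3 + 2/7x_2^2 - 8/7x_2 ≠ 0; add g_4 = 15/7x_2^3 + 2/7x_2^2 - 8/7x_2 to the basis.

The other S-polynomials (S(f_2,g_3), S(f_1,g_4), S(f_2,g_4), S(g_3,g_4)) all reduce to 0 modulo the current basis, so we have a Gröbner basis.
Inter-reduce: drop elements whose leading term is divisible by another's, tail-reduce, and make monic.
Reduced Gröbner basis: {x_1 - 15/7x_2^2 + 2/7x_2 + 1, x_2^3 + 2/15x_2^2 - 8/15x_2}.

Buchberger on the second generating set:
h_1 = 11x_1x_2 - 5x_1 + 17x_2^2 - 3x_2 - 5, LT = x_1x_2.
h_2 = 2x_1x_2 - 20x_1 + 44x_2^2 - 6x_2 - 20, LT = x_1x_2.

S(h_1,h_2): lcm = x_1x_2. S = 105/11x_1 - 225/11x_2^2 + 30/11x_2 + 105/11.
  reduce S modulo (h_1, h_2):
  remainder 105/11x_1 - 225/11x_2^2 + 30/11x_2 + 105/11 ≠ 0; add k_3 = 105/11x_1 - 225/11x_2^2 + 30/11x_2 + 105/11 to the basis.

S(h_1,k_3): lcm = x_1x_2. S = -5/11x_1 + 15/7x_2^3 + 97/77x_2^2 - 14/11x_2 - 5/11.
  reduce S modulo (h_1, h_2, k_3):
  remainder 15/7x_2^3 + 2/7x_2^2 - 8/7x_2 ≠ 0; add k_4 = 15/7x_2^3 + 2/7x_2^2 - 8/7x_2 to the basis.

The other S-polynomials (S(h_2,k_3), S(h_1,k_4), S(h_2,k_4), S(k_3,k_4)) all reduce to 0 modulo the current basis, so we have a Gröbner basis.
Inter-reduce: drop elements whose leading term is divisible by another's, tail-reduce, and make monic.
Reduced Gröbner basis: {x_1 - 15/7x_2^2 + 2/7x_2 + 1, x_2^3 + 2/15x_2^2 - 8/15x_2}.

These coincide, so the ideals are equal.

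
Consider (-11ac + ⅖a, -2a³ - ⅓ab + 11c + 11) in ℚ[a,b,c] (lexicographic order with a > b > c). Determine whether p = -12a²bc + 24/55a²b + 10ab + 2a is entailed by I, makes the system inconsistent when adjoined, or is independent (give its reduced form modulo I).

First compute the reduced Gröbner basis of I by Buchberger's algorithm.
f_1 = -11ac + ⅖a, LT = ac.
f_2 = -2a³ - ⅓ab + 11c + 11, LT = a³.

S(f_1,f_2): lcm = a³c. S = -2/55a³ - ⅙abc + 11/2c² + 11/2c.
  leading term a³: subtract (1/55)·f_2 from -2/55a³ - ⅙abc + 11/2c² + 11/2c → -⅙abc + 1/165ab + 11/2c² + 53/10c - ⅕
  leading term abc: subtract (1/66b)·f_1 from -⅙abc + 1/165ab + 11/2c² + 53/10c - ⅕ → 11/2c² + 53/10c - ⅕
  leading term c²: no divisor's leading term divides it; move 11/2c² to the remainder.
  leading term c: no divisor's leading term divides it; move 53/10c to the remainder.
  leading term 1: no divisor's leading term divides it; move -⅕ to the remainder.
  remainder 11/2c² + 53/10c - ⅕ ≠ 0; add h_3 = 11/2c² + 53/10c - ⅕ to the basis.

The other S-polynomials (S(f_1,h_3), S(f_2,h_3)) all reduce to 0 modulo the current basis, so we have a Gröbner basis.
Inter-reduce: drop elements whose leading term is divisible by another's, tail-reduce, and make monic.
Reduced Gröbner basis: {a³ + ⅙ab - 11/2c - 11/2, ac - 2/55a, c² + 53/55c - 2/55}.
Label its elements g_1 = a³ + ⅙ab - 11/2c - 11/2, g_2 = ac - 2/55a, g_3 = c² + 53/55c - 2/55.

Reduce p = -12a²bc + 24/55a²b + 10ab + 2a modulo G:
  leading term a²bc: subtract (-12ab)·g_2 from -12a²bc + 24/55a²b + 10ab + 2a → 10ab + 2a
  leading term ab: no divisor's leading term divides it; move 10ab to the remainder.
  leading term a: no divisor's leading term divides it; move 2a to the remainder.
  normal form = 10ab + 2a.
The normal form is nonzero, so p ∉ I. Since p minus its normal form lies in I, I + (p) = I + (r) where r = 10ab + 2a; decide whether this ideal is the whole ring.
Run Buchberger on G together with r (pairs among the g_i already reduce to 0 since G is a Gröbner basis):
g_1 = a³ + ⅙ab - 11/2c - 11/2, LT = a³.
g_2 = ac - 2/55a, LT = ac.
g_3 = c² + 53/55c - 2/55, LT = c².
r = 10ab + 2a, LT = ab.

S(g_1,r): lcm = a³b. S = -⅕a³ + ⅙ab² - 11/2bc - 11/2b.
  leading term a³: subtract (-⅕)·g_1 from -⅕a³ + ⅙ab² - 11/2bc - 11/2b → ⅙ab² + 1/30ab - 11/2bc - 11/2b - 11/10c - 11/10
  leading term ab²: subtract (1/60b)·r from ⅙ab² + 1/30ab - 11/2bc - 11/2b - 11/10c - 11/10 → -11/2bc - 11/2b - 11/10c - 11/10
  leading term bc: no divisor's leading term divides it; move -11/2bc to the remainder.
  leading term b: no divisor's leading term divides it; move -11/2b to the remainder.
  leading term c: no divisor's leading term divides it; move -11/10c to the remainder.
  leading term 1: no divisor's leading term divides it; move -11/10 to the remainder.
  remainder -11/2bc - 11/2b - 11/10c - 11/10 ≠ 0; add m_5 = -11/2bc - 11/2b - 11/10c - 11/10 to the basis.

The other S-polynomials (S(g_1,g_2), S(g_1,g_3), S(g_2,g_3), S(g_2,r), S(g_3,r), S(g_1,m_5), S(g_2,m_5), S(g_3,m_5), S(r,m_5)) all reduce to 0 modulo the current basis, so we have a Gröbner basis.
Inter-reduce: drop elements whose leading term is divisible by another's, tail-reduce, and make monic.
Reduced Gröbner basis: {a³ - 1/30a - 11/2c - 11/2, ab + ⅕a, ac - 2/55a, bc + b + ⅕c + ⅕, c² + 53/55c - 2/55}.
The reduced Gröbner basis of I + (p) is {a³ - 1/30a - 11/2c - 11/2, ab + ⅕a, ac - 2/55a, bc + b + ⅕c + ⅕, c² + 53/55c - 2/55} ≠ {1}, a proper ideal, so the enlarged system stays consistent: p is independent of I, with normal form 10ab + 2a.

-12a²bc + 24/55a²b + 10ab + 2a is independent of I; its normal form modulo I is 10ab + 2a.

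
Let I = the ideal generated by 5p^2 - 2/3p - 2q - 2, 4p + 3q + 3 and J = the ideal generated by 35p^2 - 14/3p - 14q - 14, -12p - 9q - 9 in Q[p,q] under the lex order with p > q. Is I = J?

Yes, the ideals are equal.

Two ideals are equal iff their reduced Gröbner bases coincide (the reduced basis is unique for a fixed ordering).
Buchberger on the first generating set:
f_1 = 5p^2 - 2/3p - 2q - 2, LT = p^2.
f_2 = 4p + 3q + 3, LT = p.

S(f_1,f_2): lcm = p^2. S = -3/4pq - 53/60p - 2/5q - 2/5.
  leading term pq: subtract (-3/16q)·f_2 from -3/4pq - 53/60p - 2/5q - 2/5 → -53/60p + 9/16q^2 + 13/80q - 2/5
  leading term p: subtract (-53/240)·f_2 from -53/60p + 9/16q^2 + 13/80q - 2/5 → 9/16q^2 + 33/40q + 21/80
  leading term q^2: no divisor's leading term divides it; move 9/16q^2 to the remainder.
  leading term q: no divisor's leading term divides it; move 33/40q to the remainder.
  leading term 1: no divisor's leading term divides it; move 21/80 to the remainder.
  remainder 9/16q^2 + 33/40q + 21/80 ≠ 0; add g_3 = 9/16q^2 + 33/40q + 21/80 to the basis.

The other S-polynomials (S(f_1,g_3), S(f_2,g_3)) all reduce to 0 modulo the current basis, so we have a Gröbner basis.
Inter-reduce: drop elements whose leading term is divisible by another's, tail-reduce, and make monic.
Reduced Gröbner basis: {p + 3/4q + 3/4, q^2 + 22/15q + 7/15}.

Buchberger on the second generating set:
h_1 = 35p^2 - 14/3p - 14q - 14, LT = p^2.
h_2 = -12p - 9q - 9, LT = p.

S(h_1,h_2): lcm = p^2. S = -3/4pq - 53/60p - 2/5q - 2/5.
  leading term pq: subtract (1/16q)·h_2 from -3/4pq - 53/60p - 2/5q - 2/5 → -53/60p + 9/16q^2 + 13/80q - 2/5
  leading term p: subtract (53/720)·h_2 from -53/60p + 9/16q^2 + 13/80q - 2/5 → 9/16q^2 + 33/40q + 21/80
  leading term q^2: no divisor's leading term divides it; move 9/16q^2 to the remainder.
  leading term q: no divisor's leading term divides it; move 33/40q to the remainder.
  leading term 1: no divisor's leading term divides it; move 21/80 to the remainder.
  remainder 9/16q^2 + 33/40q + 21/80 ≠ 0; add k_3 = 9/16q^2 + 33/40q + 21/80 to the basis.

The other S-polynomials (S(h_1,k_3), S(h_2,k_3)) all reduce to 0 modulo the current basis, so we have a Gröbner basis.
Inter-reduce: drop elements whose leading term is divisible by another's, tail-reduce, and make monic.
Reduced Gröbner basis: {p + 3/4q + 3/4, q^2 + 22/15q + 7/15}.

Same reduced basis, so the two generating sets span the same ideal.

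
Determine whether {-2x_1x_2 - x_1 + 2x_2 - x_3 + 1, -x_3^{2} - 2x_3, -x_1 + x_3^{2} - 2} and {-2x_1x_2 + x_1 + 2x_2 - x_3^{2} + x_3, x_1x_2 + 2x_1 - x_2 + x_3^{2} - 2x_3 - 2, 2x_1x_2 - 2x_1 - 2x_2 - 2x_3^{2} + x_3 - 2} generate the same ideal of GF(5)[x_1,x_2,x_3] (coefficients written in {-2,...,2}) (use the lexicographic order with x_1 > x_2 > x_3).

Since reduced Gröbner bases are canonical representatives of ideals under a given ordering, it suffices to compute and compare them.
Buchberger on the first generating set:
f_1 = -2x_1x_2 - x_1 + 2x_2 - x_3 + 1, LT = x_1x_2.
f_2 = -x_3^{2} - 2x_3, LT = x_3^{2}.
f_3 = -x_1 + x_3^{2} - 2, LT = x_1.

S(f_1,f_3): lcm = x_1x_2. S = -2x_1 + x_2x_3^{2} + 2x_2 - 2x_3 + 2.
  leading term x_1: subtract (2)·f_3 from -2x_1 + x_2x_3^{2} + 2x_2 - 2x_3 + 2 → x_2x_3^{2} + 2x_2 - 2x_3^{2} - 2x_3 + 1
  leading term x_2x_3^{2}: subtract (-x_2)·f_2 from x_2x_3^{2} + 2x_2 - 2x_3^{2} - 2x_3 + 1 → -2x_2x_3 + 2x_2 - 2x_3^{2} - 2x_3 + 1
  leading term x_2x_3: no divisor's leading term divides it; move -2x_2x_3 to the remainder.
  leading term x_2: no divisor's leading term divides it; move 2x_2 to the remainder.
  leading term x_3^{2}: subtract (2)·f_2 from -2x_3^{2} - 2x_3 + 1 → 2x_3 + 1
  leading term x_3: no divisor's leading term divides it; move 2x_3 to the remainder.
  leading term 1: no divisor's leading term divides it; move 1 to the remainder.
  remainder -2x_2x_3 + 2x_2 + 2x_3 + 1 ≠ 0; add g_4 = -2x_2x_3 + 2x_2 + 2x_3 + 1 to the basis.

S(f_2,g_4): lcm = x_2x_3^{2}. S = -2x_2x_3 + x_3^{2} - 2x_3.
  leading term x_2x_3: subtract (1)·g_4 from -2x_2x_3 + x_3^{2} - 2x_3 → -2x_2 + x_3^{2} + x_3 - 1
  leading term x_2: no divisor's leading term divides it; move -2x_2 to the remainder.
  leading term x_3^{2}: subtract (-1)·f_2 from x_3^{2} + x_3 - 1 → -x_3 - 1
  leading term x_3: no divisor's leading term divides it; move -x_3 to the remainder.
  leading term 1: no divisor's leading term divides it; move -1 to the remainder.
  remainder -2x_2 - x_3 - 1 ≠ 0; add g_5 = -2x_2 - x_3 - 1 to the basis.

The other S-polynomials (S(f_1,f_2), S(f_2,f_3), S(f_1,g_4), S(f_3,g_4), S(f_1,g_5), S(f_2,g_5), S(f_3,g_5), S(g_4,g_5)) all reduce to 0 modulo the current basis, so we have a Gröbner basis.
Inter-reduce: drop elements whose leading term is divisible by another's, tail-reduce, and make monic.
Reduced Gröbner basis: {x_1 + 2x_3 + 2, x_2 - 2x_3 - 2, x_3^{2} + 2x_3}.

Buchberger on the second generating set:
h_1 = -2x_1x_2 + x_1 + 2x_2 - x_3^{2} + x_3, LT = x_1x_2.
h_2 = x_1x_2 + 2x_1 - x_2 + x_3^{2} - 2x_3 - 2, LT = x_1x_2.
h_3 = 2x_1x_2 - 2x_1 - 2x_2 - 2x_3^{2} + x_3 - 2, LT = x_1x_2.

S(h_1,h_2): lcm = x_1x_2. S = 2x_3^{2} - x_3 + 2.
  leading term x_3^{2}: no divisor's leading term divides it; move 2x_3^{2} to the remainder.
  leading term x_3: no divisor's leading term divides it; move -x_3 to the remainder.
  leading term 1: no divisor's leading term divides it; move 2 to the remainder.
  remainder 2x_3^{2} - x_3 + 2 ≠ 0; add k_4 = 2x_3^{2} - x_3 + 2 to the basis.

S(h_1,h_3): lcm = x_1x_2. S = -2x_1 - x_3^{2} - x_3 + 1.
  leading term x_1: no divisor's leading term divides it; move -2x_1 to the remainder.
  leading term x_3^{2}: subtract (2)·k_4 from -x_3^{2} - x_3 + 1 → x_3 + 2
  leading term x_3: no divisor's leading term divides it; move x_3 to the remainder.
  leading term 1: no divisor's leading term divides it; move 2 to the remainder.
  remainder -2x_1 + x_3 + 2 ≠ 0; add k_5 = -2x_1 + x_3 + 2 to the basis.

S(h_1,k_5): lcm = x_1x_2. S = 2x_1 - 2x_2x_3 - 2x_3^{2} + 2x_3.
  leading term x_1: subtract (-1)·k_5 from 2x_1 - 2x_2x_3 - 2x_3^{2} + 2x_3 → -2x_2x_3 - 2x_3^{2} - 2x_3 + 2
  leading term x_2x_3: no divisor's leading term divides it; move -2x_2x_3 to the remainder.
  leading term x_3^{2}: subtract (-1)·k_4 from -2x_3^{2} - 2x_3 + 2 → 2x_3 - 1
  leading term x_3: no divisor's leading term divides it; move 2x_3 to the remainder.
  leading term 1: no divisor's leading term divides it; move -1 to the remainder.
  remainder -2x_2x_3 + 2x_3 - 1 ≠ 0; add k_6 = -2x_2x_3 + 2x_3 - 1 to the basis.

S(k_4,k_6): lcm = x_2x_3^{2}. S = 2x_2x_3 + x_2 + x_3^{2} + 2x_3.
  leading term x_2x_3: subtract (-1)·k_6 from 2x_2x_3 + x_2 + x_3^{2} + 2x_3 → x_2 + x_3^{2} - x_3 - 1
  leading term x_2: no divisor's leading term divides it; move x_2 to the remainder.
  leading term x_3^{2}: subtract (-2)·k_4 from x_3^{2} - x_3 - 1 → 2x_3 - 2
  leading term x_3: no divisor's leading term divides it; move 2x_3 to the remainder.
  leading term 1: no divisor's leading term divides it; move -2 to the remainder.
  remainder x_2 + 2x_3 - 2 ≠ 0; add k_7 = x_2 + 2x_3 - 2 to the basis.

The other S-polynomials (S(h_2,h_3), S(h_1,k_4), S(h_2,k_4), S(h_3,k_4), S(h_2,k_5), S(h_3,k_5), S(k_4,k_5), S(h_1,k_6), S(h_2,k_6), S(h_3,k_6), S(k_5,k_6), S(h_1,k_7), S(h_2,k_7), S(h_3,k_7), S(k_4,k_7), S(k_5,k_7), S(k_6,k_7)) all reduce to 0 modulo the current basis, so we have a Gröbner basis.
Inter-reduce: drop elements whose leading term is divisible by another's, tail-reduce, and make monic.
Reduced Gröbner basis: {x_1 + 2x_3 - 1, x_2 + 2x_3 - 2, x_3^{2} + 2x_3 + 1}.

Since the reduced bases disagree, the two ideals are not the same.

No, the ideals differ.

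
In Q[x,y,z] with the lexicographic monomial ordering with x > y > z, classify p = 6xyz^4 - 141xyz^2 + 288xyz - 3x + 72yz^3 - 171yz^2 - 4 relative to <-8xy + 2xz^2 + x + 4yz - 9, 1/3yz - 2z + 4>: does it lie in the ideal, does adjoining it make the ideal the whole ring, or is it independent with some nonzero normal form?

6xyz^4 - 141xyz^2 + 288xyz - 3x + 72yz^3 - 171yz^2 - 4 is independent of I; its normal form modulo I is -3x - 4.

First compute the reduced Gröbner basis of I by Buchberger's algorithm.
f_1 = -8xy + 2xz^2 + x + 4yz - 9, LT = xy.
f_2 = 1/3yz - 2z + 4, LT = yz.

S(f_1,f_2): lcm = xyz. S = -1/4xz^3 + 47/8xz - 12x - 1/2yz^2 + 9/8z.
  reduce S modulo (f_1, f_2):
  remainder -1/4xz^3 + 47/8xz - 12x - 3z^2 + 57/8z ≠ 0; add h_3 = -1/4xz^3 + 47/8xz - 12x - 3z^2 + 57/8z to the basis.

The other S-polynomials (S(f_1,h_3), S(f_2,h_3)) all reduce to 0 modulo the current basis, so we have a Gröbner basis.
Inter-reduce: drop elements whose leading term is divisible by another's, tail-reduce, and make monic.
Reduced Gröbner basis: {xy - 1/4xz^2 - 1/8x - 3z + 57/8, xz^3 - 47/2xz + 48x + 12z^2 - 57/2z, yz - 6z + 12}.
Label its elements g_1 = xy - 1/4xz^2 - 1/8x - 3z + 57/8, g_2 = xz^3 - 47/2xz + 48x + 12z^2 - 57/2z, g_3 = yz - 6z + 12.

Reduce p = 6xyz^4 - 141xyz^2 + 288xyz - 3x + 72yz^3 - 171yz^2 - 4 modulo G:
  leading term xyz^4: subtract (6z^4)·g_1 from 6xyz^4 - 141xyz^2 + 288xyz - 3x + 72yz^3 - 171yz^2 - 4 → -141xyz^2 + 288xyz + 3/2xz^6 + 3/4xz^4 - 3x + 72yz^3 - 171yz^2 + 18z^5 - 171/4z^4 - 4
  leading term xyz^2: subtract (-141z^2)·g_1 from -141xyz^2 + 288xyz + 3/2xz^6 + 3/4xz^4 - 3x + 72yz^3 - 171yz^2 + 18z^5 - 171/4z^4 - 4 → 288xyz + 3/2xz^6 - 69/2xz^4 - 141/8xz^2 - 3x + 72yz^3 - 171yz^2 + 18z^5 - 171/4z^4 - 423z^3 + 8037/8z^2 - 4
  leading term xyz: subtract (288z)·g_1 from 288xyz + 3/2xz^6 - 69/2xz^4 - 141/8xz^2 - 3x + 72yz^3 - 171yz^2 + 18z^5 - 171/4z^4 - 423z^3 + 8037/8z^2 - 4 → 3/2xz^6 - 69/2xz^4 + 72xz^3 - 141/8xz^2 + 36xz - 3x + 72yz^3 - 171yz^2 + 18z^5 - 171/4z^4 - 423z^3 + 14949/8z^2 - 2052z - 4
  leading term xz^6: subtract (3/2z^3)·g_2 from 3/2xz^6 - 69/2xz^4 + 72xz^3 - 141/8xz^2 + 36xz - 3x + 72yz^3 - 171yz^2 + 18z^5 - 171/4z^4 - 423z^3 + 14949/8z^2 - 2052z - 4 → 3/4xz^4 - 141/8xz^2 + 36xz - 3x + 72yz^3 - 171yz^2 - 423z^3 + 14949/8z^2 - 2052z - 4
  leading term xz^4: subtract (3/4z)·g_2 from 3/4xz^4 - 141/8xz^2 + 36xz - 3x + 72yz^3 - 171yz^2 - 423z^3 + 14949/8z^2 - 2052z - 4 → -3x + 72yz^3 - 171yz^2 - 432z^3 + 1890z^2 - 2052z - 4
  leading term x: no divisor's leading term divides it; move -3x to the remainder.
  leading term yz^3: subtract (72z^2)·g_3 from 72yz^3 - 171yz^2 - 432z^3 + 1890z^2 - 2052z - 4 → -171yz^2 + 1026z^2 - 2052z - 4
  leading term yz^2: subtract (-171z)·g_3 from -171yz^2 + 1026z^2 - 2052z - 4 → -4
  leading term 1: no divisor's leading term divides it; move -4 to the remainder.
  normal form = -3x - 4.
The normal form is nonzero, so p ∉ I. Since p minus its normal form lies in I, I + (p) = I + (r) where r = -3x - 4; decide whether this ideal is the whole ring.
Run Buchberger on G together with r (pairs among the g_i already reduce to 0 since G is a Gröbner basis):
g_1 = xy - 1/4xz^2 - 1/8x - 3z + 57/8, LT = xy.
g_2 = xz^3 - 47/2xz + 48x + 12z^2 - 57/2z, LT = xz^3.
g_3 = yz - 6z + 12, LT = yz.
r = -3x - 4, LT = x.

S(g_1,r): lcm = xy. S = -1/4xz^2 - 1/8x - 4/3y - 3z + 57/8.
  reduce S modulo (g_1, g_2, g_3, r):
  remainder -4/3y + 1/3z^2 - 3z + 175/24 ≠ 0; add m_5 = -4/3y + 1/3z^2 - 3z + 175/24 to the basis.

S(g_2,r): lcm = xz^3. S = -47/2xz + 48x - 4/3z^3 + 12z^2 - 57/2z.
  reduce S modulo (g_1, g_2, g_3, r, m_5):
  remainder -4/3z^3 + 12z^2 + 17/6z - 64 ≠ 0; add m_6 = -4/3z^3 + 12z^2 + 17/6z - 64 to the basis.

The other S-polynomials (S(g_1,g_2), S(g_1,g_3), S(g_2,g_3), S(g_3,r), S(g_1,m_5), S(g_2,m_5), S(g_3,m_5), S(r,m_5), S(g_1,m_6), S(g_2,m_6), S(g_3,m_6), S(r,m_6), S(m_5,m_6)) all reduce to 0 modulo the current basis, so we have a Gröbner basis.
Inter-reduce: drop elements whose leading term is divisible by another's, tail-reduce, and make monic.
Reduced Gröbner basis: {x + 4/3, y - 1/4z^2 + 9/4z - 175/32, z^3 - 9z^2 - 17/8z + 48}.
The reduced Gröbner basis of I + (p) is {x + 4/3, y - 1/4z^2 + 9/4z - 175/32, z^3 - 9z^2 - 17/8z + 48} ≠ {1}, a proper ideal, so the enlarged system stays consistent: p is independent of I, with normal form -3x - 4.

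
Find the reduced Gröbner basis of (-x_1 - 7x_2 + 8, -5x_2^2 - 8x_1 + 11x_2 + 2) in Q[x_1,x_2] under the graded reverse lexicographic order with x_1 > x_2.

f_1 = -x_1 - 7x_2 + 8, LT = x_1.
f_2 = -5x_2^2 - 8x_1 + 11x_2 + 2, LT = x_2^2.

The S-polynomials (S(f_1,f_2)) all reduce to 0 modulo the current basis, so we have a Gröbner basis.

G = {x_2^2 - 67/5x_2 + 62/5, x_1 + 7x_2 - 8}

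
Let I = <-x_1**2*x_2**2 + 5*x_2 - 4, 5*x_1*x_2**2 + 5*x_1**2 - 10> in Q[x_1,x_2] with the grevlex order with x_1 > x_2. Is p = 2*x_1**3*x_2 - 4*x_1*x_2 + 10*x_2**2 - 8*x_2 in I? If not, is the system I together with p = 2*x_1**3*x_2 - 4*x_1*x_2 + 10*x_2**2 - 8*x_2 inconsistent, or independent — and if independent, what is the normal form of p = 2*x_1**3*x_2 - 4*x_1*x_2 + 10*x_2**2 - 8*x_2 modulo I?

First compute the reduced Gröbner basis of I by Buchberger's algorithm.
f_1 = -x_1**2*x_2**2 + 5*x_2 - 4, LT = x_1**2*x_2**2.
f_2 = 5*x_1*x_2**2 + 5*x_1**2 - 10, LT = x_1*x_2**2.

S(f_1,f_2): lcm = x_1**2*x_2**2. S = -x_1**3 + 2*x_1 - 5*x_2 + 4.
  leading term x_1**3: no divisor's leading term divides it; move -x_1**3 to the remainder.
  leading term x_1: no divisor's leading term divides it; move 2*x_1 to the remainder.
  leading term x_2: no divisor's leading term divides it; move -5*x_2 to the remainder.
  leading term 1: no divisor's leading term divides it; move 4 to the remainder.
  remainder -x_1**3 + 2*x_1 - 5*x_2 + 4 ≠ 0; add h_3 = -x_1**3 + 2*x_1 - 5*x_2 + 4 to the basis.

S(f_1,h_3): lcm = x_1**3*x_2**2. S = 2*x_1*x_2**2 - 5*x_2**3 - 5*x_1*x_2 + 4*x_2**2 + 4*x_1.
  leading term x_1*x_2**2: subtract (2/5)·f_2 from 2*x_1*x_2**2 - 5*x_2**3 - 5*x_1*x_2 + 4*x_2**2 + 4*x_1 → -5*x_2**3 - 2*x_1**2 - 5*x_1*x_2 + 4*x_2**2 + 4*x_1 + 4
  leading term x_2**3: no divisor's leading term divides it; move -5*x_2**3 to the remainder.
  leading term x_1**2: no divisor's leading term divides it; move -2*x_1**2 to the remainder.
  leading term x_1*x_2: no divisor's leading term divides it; move -5*x_1*x_2 to the remainder.
  leading term x_2**2: no divisor's leading term divides it; move 4*x_2**2 to the remainder.
  leading term x_1: no divisor's leading term divides it; move 4*x_1 to the remainder.
  leading term 1: no divisor's leading term divides it; move 4 to the remainder.
  remainder -5*x_2**3 - 2*x_1**2 - 5*x_1*x_2 + 4*x_2**2 + 4*x_1 + 4 ≠ 0; add h_4 = -5*x_2**3 - 2*x_1**2 - 5*x_1*x_2 + 4*x_2**2 + 4*x_1 + 4 to the basis.

The other S-polynomials (S(f_2,h_3), S(f_1,h_4), S(f_2,h_4), S(h_3,h_4)) all reduce to 0 modulo the current basis, so we have a Gröbner basis.
Inter-reduce: drop elements whose leading term is divisible by another's, tail-reduce, and make monic.
Reduced Gröbner basis: {x_1**3 - 2*x_1 + 5*x_2 - 4, x_1*x_2**2 + x_1**2 - 2, x_2**3 + 2/5*x_1**2 + x_1*x_2 - 4/5*x_2**2 - 4/5*x_1 - 4/5}.
Label its elements g_1 = x_1**3 - 2*x_1 + 5*x_2 - 4, g_2 = x_1*x_2**2 + x_1**2 - 2, g_3 = x_2**3 + 2/5*x_1**2 + x_1*x_2 - 4/5*x_2**2 - 4/5*x_1 - 4/5.

Reduce p = 2*x_1**3*x_2 - 4*x_1*x_2 + 10*x_2**2 - 8*x_2 modulo G:
  leading term x_1**3*x_2: subtract (2*x_2)·g_1 from 2*x_1**3*x_2 - 4*x_1*x_2 + 10*x_2**2 - 8*x_2 → 0
  normal form = 0.
Since the normal form is 0, p ∈ I.

2*x_1**3*x_2 - 4*x_1*x_2 + 10*x_2**2 - 8*x_2 lies in I (it reduces to 0).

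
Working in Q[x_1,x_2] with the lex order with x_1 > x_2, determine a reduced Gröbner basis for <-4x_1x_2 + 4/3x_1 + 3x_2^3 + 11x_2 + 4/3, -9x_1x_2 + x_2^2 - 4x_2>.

G = {x_1 + 9/4x_2^3 - 1/3x_2^2 + 115/12x_2 + 1, x_2^4 - 4/27x_2^3 + 349/81x_2^2 + 20/81x_2}

f_1 = -4x_1x_2 + 4/3x_1 + 3x_2^3 + 11x_2 + 4/3, LT = x_1x_2.
f_2 = -9x_1x_2 + x_2^2 - 4x_2, LT = x_1x_2.

S(f_1,f_2): lcm = x_1x_2. S = -1/3x_1 - 3/4x_2^3 + 1/9x_2^2 - 115/36x_2 - 1/3.
  reduce S modulo (f_1, f_2):
  remainder -1/3x_1 - 3/4x_2^3 + 1/9x_2^2 - 115/36x_2 - 1/3 ≠ 0; add g_3 = -1/3x_1 - 3/4x_2^3 + 1/9x_2^2 - 115/36x_2 - 1/3 to the basis.

S(f_1,g_3): lcm = x_1x_2. S = -1/3x_1 - 9/4x_2^4 - 5/12x_2^3 - 115/12x_2^2 - 15/4x_2 - 1/3.
  reduce S modulo (f_1, f_2, g_3):
  remainder -9/4x_2^4 + 1/3x_2^3 - 349/36x_2^2 - 5/9x_2 ≠ 0; add g_4 = -9/4x_2^4 + 1/3x_2^3 - 349/36x_2^2 - 5/9x_2 to the basis.

The other S-polynomials (S(f_2,g_3), S(f_1,g_4), S(f_2,g_4), S(g_3,g_4)) all reduce to 0 modulo the current basis, so we have a Gröbner basis.
Inter-reduce: drop elements whose leading term is divisible by another's, tail-reduce, and make monic.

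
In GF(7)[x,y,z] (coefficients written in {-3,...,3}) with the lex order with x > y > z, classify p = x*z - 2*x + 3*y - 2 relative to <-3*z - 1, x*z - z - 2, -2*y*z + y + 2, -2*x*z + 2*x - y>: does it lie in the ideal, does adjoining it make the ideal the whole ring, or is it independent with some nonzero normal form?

First compute the reduced Gröbner basis of I by Buchberger's algorithm.
f_1 = -3*z - 1, LT = z.
f_2 = x*z - z - 2, LT = x*z.
f_3 = -2*y*z + y + 2, LT = y*z.
f_4 = -2*x*z + 2*x - y, LT = x*z.

S(f_1,f_2): lcm = x*z. S = -2*x + z + 2.
  leading term x: no divisor's leading term divides it; move -2*x to the remainder.
  leading term z: subtract (2)·f_1 from z + 2 → -3
  leading term 1: no divisor's leading term divides it; move -3 to the remainder.
  remainder -2*x - 3 ≠ 0; add h_5 = -2*x - 3 to the basis.

S(f_1,f_3): lcm = y*z. S = 2*y + 1.
  leading term y: no divisor's leading term divides it; move 2*y to the remainder.
  leading term 1: no divisor's leading term divides it; move 1 to the remainder.
  remainder 2*y + 1 ≠ 0; add h_6 = 2*y + 1 to the basis.

The other S-polynomials (S(f_1,f_4), S(f_2,f_3), S(f_2,f_4), S(f_3,f_4), S(f_1,h_5), S(f_2,h_5), S(f_3,h_5), S(f_4,h_5), S(f_1,h_6), S(f_2,h_6), S(f_3,h_6), S(f_4,h_6), S(h_5,h_6)) all reduce to 0 modulo the current basis, so we have a Gröbner basis.
Inter-reduce: drop elements whose leading term is divisible by another's, tail-reduce, and make monic.
Reduced Gröbner basis: {x - 2, y - 3, z - 2}.
Label its elements g_1 = x - 2, g_2 = y - 3, g_3 = z - 2.

Reduce p = x*z - 2*x + 3*y - 2 modulo G:
  leading term x*z: subtract (z)·g_1 from x*z - 2*x + 3*y - 2 → -2*x + 3*y + 2*z - 2
  leading term x: subtract (-2)·g_1 from -2*x + 3*y + 2*z - 2 → 3*y + 2*z + 1
  leading term y: subtract (3)·g_2 from 3*y + 2*z + 1 → 2*z + 3
  leading term z: subtract (2)·g_3 from 2*z + 3 → 0
  normal form = 0.
Since the normal form is 0, p ∈ I.

x*z - 2*x + 3*y - 2 lies in I (it reduces to 0).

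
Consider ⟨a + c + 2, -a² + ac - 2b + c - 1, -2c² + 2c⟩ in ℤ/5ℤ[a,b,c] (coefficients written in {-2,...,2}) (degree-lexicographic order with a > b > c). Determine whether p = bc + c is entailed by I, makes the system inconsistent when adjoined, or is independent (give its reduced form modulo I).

First compute the reduced Gröbner basis of I by Buchberger's algorithm.
f_1 = a + c + 2, LT = a.
f_2 = -a² + ac - 2b + c - 1, LT = a².
f_3 = -2c² + 2c, LT = c².

S(f_1,f_2): lcm = a². S = 2ac + 2a - 2b + c - 1.
  leading term ac: subtract (2c)·f_1 from 2ac + 2a - 2b + c - 1 → -2c² + 2a - 2b + 2c - 1
  leading term c²: subtract (1)·f_3 from -2c² + 2a - 2b + 2c - 1 → 2a - 2b - 1
  leading term a: subtract (2)·f_1 from 2a - 2b - 1 → -2b - 2c
  leading term b: no divisor's leading term divides it; move -2b to the remainder.
  leading term c: no divisor's leading term divides it; move -2c to the remainder.
  remainder -2b - 2c ≠ 0; add h_4 = -2b - 2c to the basis.

S(f_1,f_3): leading monomials are coprime, so the S-polynomial reduces to 0 (Buchberger's first criterion).
S(f_2,f_3): leading monomials are coprime, so the S-polynomial reduces to 0 (Buchberger's first criterion).
S(f_1,h_4): leading monomials are coprime, so the S-polynomial reduces to 0 (Buchberger's first criterion).
S(f_2,h_4): leading monomials are coprime, so the S-polynomial reduces to 0 (Buchberger's first criterion).
S(f_3,h_4): leading monomials are coprime, so the S-polynomial reduces to 0 (Buchberger's first criterion).
Every S-polynomial of the final basis reduces to 0, so we have a Gröbner basis.
Inter-reduce: drop elements whose leading term is divisible by another's, tail-reduce, and make monic.
Reduced Gröbner basis: {c² - c, a + c + 2, b + c}.
Label its elements g_1 = c² - c, g_2 = a + c + 2, g_3 = b + c.

Reduce p = bc + c modulo G:
  leading term bc: subtract (c)·g_3 from bc + c → -c² + c
  leading term c²: subtract (-1)·g_1 from -c² + c → 0
  normal form = 0.
Since the normal form is 0, p ∈ I.

Ideal membership is decidable via reduction modulo a Gröbner basis.

bc + c lies in I (it reduces to 0).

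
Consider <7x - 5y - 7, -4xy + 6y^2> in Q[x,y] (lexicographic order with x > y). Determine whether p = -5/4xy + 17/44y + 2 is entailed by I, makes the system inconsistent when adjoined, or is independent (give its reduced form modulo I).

Adjoining -5/4xy + 17/44y + 2 makes the ideal the whole ring: the system is inconsistent.

First compute the reduced Gröbner basis of I by Buchberger's algorithm.
f_1 = 7x - 5y - 7, LT = x.
f_2 = -4xy + 6y^2, LT = xy.

S(f_1,f_2): lcm = xy. S = 11/14y^2 - y.
  reduce S modulo (f_1, f_2):
  remainder 11/14y^2 - y ≠ 0; add h_3 = 11/14y^2 - y to the basis.

The other S-polynomials (S(f_1,h_3), S(f_2,h_3)) all reduce to 0 modulo the current basis, so we have a Gröbner basis.
Inter-reduce: drop elements whose leading term is divisible by another's, tail-reduce, and make monic.
Reduced Gröbner basis: {x - 5/7y - 1, y^2 - 14/11y}.
Label its elements g_1 = x - 5/7y - 1, g_2 = y^2 - 14/11y.

Reduce p = -5/4xy + 17/44y + 2 modulo G:
  leading term xy: subtract (-5/4y)·g_1 from -5/4xy + 17/44y + 2 → -25/28y^2 - 19/22y + 2
  leading term y^2: subtract (-25/28)·g_2 from -25/28y^2 - 19/22y + 2 → -2y + 2
  leading term y: no divisor's leading term divides it; move -2y to the remainder.
  leading term 1: no divisor's leading term divides it; move 2 to the remainder.
  normal form = -2y + 2.
The normal form is nonzero, so p ∉ I. Since p minus its normal form lies in I, I + (p) = I + (r) where r = -2y + 2; decide whether this ideal is the whole ring.
Run Buchberger on G together with r (pairs among the g_i already reduce to 0 since G is a Gröbner basis):
g_1 = x - 5/7y - 1, LT = x.
g_2 = y^2 - 14/11y, LT = y^2.
r = -2y + 2, LT = y.

S(g_2,r): lcm = y^2. S = -3/11y.
  reduce S modulo (g_1, g_2, r):
  remainder -3/11 ≠ 0; add m_4 = -3/11 to the basis.

The other S-polynomials (S(g_1,g_2), S(g_1,r), S(g_1,m_4), S(g_2,m_4), S(r,m_4)) all reduce to 0 modulo the current basis, so we have a Gröbner basis.
Inter-reduce: drop elements whose leading term is divisible by another's, tail-reduce, and make monic.
Reduced Gröbner basis: {1}.
The reduced Gröbner basis of I + (p) is {1}: the ideal is the whole ring, so the enlarged system has no common solution — adjoining p is inconsistent.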